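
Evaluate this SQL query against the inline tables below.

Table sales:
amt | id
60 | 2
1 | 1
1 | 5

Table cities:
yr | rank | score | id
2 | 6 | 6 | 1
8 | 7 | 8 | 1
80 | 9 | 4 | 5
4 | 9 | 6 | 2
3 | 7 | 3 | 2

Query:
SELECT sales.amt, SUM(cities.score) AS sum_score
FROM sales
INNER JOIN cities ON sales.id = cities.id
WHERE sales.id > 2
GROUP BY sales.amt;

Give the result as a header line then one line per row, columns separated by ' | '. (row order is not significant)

== RESULT ==
sales.amt | sum_score
1 | 4

Derivation:
After JOIN cities (5 rows):
sales.amt | sales.id | cities.yr | cities.rank | cities.score | cities.id
60 | 2 | 4 | 9 | 6 | 2
60 | 2 | 3 | 7 | 3 | 2
1 | 1 | 2 | 6 | 6 | 1
1 | 1 | 8 | 7 | 8 | 1
1 | 5 | 80 | 9 | 4 | 5
After WHERE (1 rows):
sales.amt | sales.id | cities.yr | cities.rank | cities.score | cities.id
1 | 5 | 80 | 9 | 4 | 5
After GROUP BY (1 rows):
sales.amt | sum_score
1 | 4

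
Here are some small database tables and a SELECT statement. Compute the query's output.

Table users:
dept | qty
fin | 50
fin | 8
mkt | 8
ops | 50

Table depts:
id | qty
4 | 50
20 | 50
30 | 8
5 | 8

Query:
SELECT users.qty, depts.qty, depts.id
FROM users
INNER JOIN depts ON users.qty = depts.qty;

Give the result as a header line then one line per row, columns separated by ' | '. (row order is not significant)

== RESULT ==
users.qty | depts.qty | depts.id
50 | 50 | 4
50 | 50 | 20
8 | 8 | 30
8 | 8 | 5
8 | 8 | 30
8 | 8 | 5
50 | 50 | 4
50 | 50 | 20

Derivation:
After JOIN depts (8 rows):
users.dept | users.qty | depts.id | depts.qty
fin | 50 | 4 | 50
fin | 50 | 20 | 50
fin | 8 | 30 | 8
fin | 8 | 5 | 8
mkt | 8 | 30 | 8
mkt | 8 | 5 | 8
ops | 50 | 4 | 50
ops | 50 | 20 | 50
After SELECT (8 rows):
users.qty | depts.qty | depts.id
50 | 50 | 4
50 | 50 | 20
8 | 8 | 30
8 | 8 | 5
8 | 8 | 30
8 | 8 | 5
50 | 50 | 4
50 | 50 | 20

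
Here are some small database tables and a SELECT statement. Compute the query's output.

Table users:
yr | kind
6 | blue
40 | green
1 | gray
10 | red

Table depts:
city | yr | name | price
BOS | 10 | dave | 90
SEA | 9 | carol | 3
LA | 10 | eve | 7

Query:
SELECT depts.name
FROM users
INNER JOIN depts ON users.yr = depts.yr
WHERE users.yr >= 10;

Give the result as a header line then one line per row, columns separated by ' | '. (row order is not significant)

After JOIN depts (2 rows):
users.yr | users.kind | depts.city | depts.yr | depts.name | depts.price
10 | red | BOS | 10 | dave | 90
10 | red | LA | 10 | eve | 7
After WHERE (2 rows):
users.yr | users.kind | depts.city | depts.yr | depts.name | depts.price
10 | red | BOS | 10 | dave | 90
10 | red | LA | 10 | eve | 7
After SELECT (2 rows):
depts.name
dave
eve

== RESULT ==
depts.name
dave
eve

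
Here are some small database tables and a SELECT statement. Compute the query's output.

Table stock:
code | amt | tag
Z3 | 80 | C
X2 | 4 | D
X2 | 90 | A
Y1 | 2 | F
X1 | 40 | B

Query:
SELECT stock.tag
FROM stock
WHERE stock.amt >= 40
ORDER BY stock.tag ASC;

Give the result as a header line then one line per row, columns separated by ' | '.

== RESULT ==
stock.tag
A
B
C

Derivation:
After WHERE (3 rows):
stock.code | stock.amt | stock.tag
Z3 | 80 | C
X2 | 90 | A
X1 | 40 | B
After SELECT (3 rows):
stock.tag
C
A
B
After ORDER BY (3 rows):
stock.tag
A
B
C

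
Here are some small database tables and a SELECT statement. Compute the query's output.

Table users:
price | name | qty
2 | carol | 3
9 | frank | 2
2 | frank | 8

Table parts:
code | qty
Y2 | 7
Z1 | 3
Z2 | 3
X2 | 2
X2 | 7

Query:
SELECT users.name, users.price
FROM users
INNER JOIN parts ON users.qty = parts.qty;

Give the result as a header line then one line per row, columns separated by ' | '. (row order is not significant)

== RESULT ==
users.name | users.price
carol | 2
carol | 2
frank | 9

Derivation:
After JOIN parts (3 rows):
users.price | users.name | users.qty | parts.code | parts.qty
2 | carol | 3 | Z1 | 3
2 | carol | 3 | Z2 | 3
9 | frank | 2 | X2 | 2
After SELECT (3 rows):
users.name | users.price
carol | 2
carol | 2
frank | 9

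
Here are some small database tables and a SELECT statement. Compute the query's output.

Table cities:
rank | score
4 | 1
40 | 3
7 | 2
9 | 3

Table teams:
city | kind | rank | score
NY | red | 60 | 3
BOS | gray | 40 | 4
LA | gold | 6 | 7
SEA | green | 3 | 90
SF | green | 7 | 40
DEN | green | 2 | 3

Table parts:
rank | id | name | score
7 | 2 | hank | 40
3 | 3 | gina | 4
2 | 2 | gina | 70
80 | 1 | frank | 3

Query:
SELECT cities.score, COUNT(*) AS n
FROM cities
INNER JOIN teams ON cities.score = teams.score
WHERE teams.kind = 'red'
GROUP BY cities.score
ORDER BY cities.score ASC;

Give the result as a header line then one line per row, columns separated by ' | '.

After JOIN teams (4 rows):
cities.rank | cities.score | teams.city | teams.kind | teams.rank | teams.score
40 | 3 | NY | red | 60 | 3
40 | 3 | DEN | green | 2 | 3
9 | 3 | NY | red | 60 | 3
9 | 3 | DEN | green | 2 | 3
After WHERE (2 rows):
cities.rank | cities.score | teams.city | teams.kind | teams.rank | teams.score
40 | 3 | NY | red | 60 | 3
9 | 3 | NY | red | 60 | 3
After GROUP BY (1 rows):
cities.score | n
3 | 2
After ORDER BY (1 rows):
cities.score | n
3 | 2

== RESULT ==
cities.score | n
3 | 2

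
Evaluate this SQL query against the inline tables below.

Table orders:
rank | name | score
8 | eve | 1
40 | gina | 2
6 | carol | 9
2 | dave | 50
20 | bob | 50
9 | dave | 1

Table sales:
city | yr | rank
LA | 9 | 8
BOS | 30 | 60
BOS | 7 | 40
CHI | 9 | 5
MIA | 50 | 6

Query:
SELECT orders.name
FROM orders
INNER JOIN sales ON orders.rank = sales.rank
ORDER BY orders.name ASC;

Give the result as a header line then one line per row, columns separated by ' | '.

== RESULT ==
orders.name
carol
eve
gina

Derivation:
After JOIN sales (3 rows):
orders.rank | orders.name | orders.score | sales.city | sales.yr | sales.rank
8 | eve | 1 | LA | 9 | 8
40 | gina | 2 | BOS | 7 | 40
6 | carol | 9 | MIA | 50 | 6
After SELECT (3 rows):
orders.name
eve
gina
carol
After ORDER BY (3 rows):
orders.name
carol
eve
gina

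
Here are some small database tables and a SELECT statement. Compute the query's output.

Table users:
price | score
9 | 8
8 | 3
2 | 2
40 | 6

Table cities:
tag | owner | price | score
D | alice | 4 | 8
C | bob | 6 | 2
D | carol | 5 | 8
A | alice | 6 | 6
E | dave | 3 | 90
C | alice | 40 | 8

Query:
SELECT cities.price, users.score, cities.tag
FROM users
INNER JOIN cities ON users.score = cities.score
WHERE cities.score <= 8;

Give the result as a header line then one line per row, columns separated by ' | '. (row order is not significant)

== RESULT ==
cities.price | users.score | cities.tag
4 | 8 | D
5 | 8 | D
40 | 8 | C
6 | 2 | C
6 | 6 | A

Derivation:
After JOIN cities (5 rows):
users.price | users.score | cities.tag | cities.owner | cities.price | cities.score
9 | 8 | D | alice | 4 | 8
9 | 8 | D | carol | 5 | 8
9 | 8 | C | alice | 40 | 8
2 | 2 | C | bob | 6 | 2
40 | 6 | A | alice | 6 | 6
After WHERE (5 rows):
users.price | users.score | cities.tag | cities.owner | cities.price | cities.score
9 | 8 | D | alice | 4 | 8
9 | 8 | D | carol | 5 | 8
9 | 8 | C | alice | 40 | 8
2 | 2 | C | bob | 6 | 2
40 | 6 | A | alice | 6 | 6
After SELECT (5 rows):
cities.price | users.score | cities.tag
4 | 8 | D
5 | 8 | D
40 | 8 | C
6 | 2 | C
6 | 6 | A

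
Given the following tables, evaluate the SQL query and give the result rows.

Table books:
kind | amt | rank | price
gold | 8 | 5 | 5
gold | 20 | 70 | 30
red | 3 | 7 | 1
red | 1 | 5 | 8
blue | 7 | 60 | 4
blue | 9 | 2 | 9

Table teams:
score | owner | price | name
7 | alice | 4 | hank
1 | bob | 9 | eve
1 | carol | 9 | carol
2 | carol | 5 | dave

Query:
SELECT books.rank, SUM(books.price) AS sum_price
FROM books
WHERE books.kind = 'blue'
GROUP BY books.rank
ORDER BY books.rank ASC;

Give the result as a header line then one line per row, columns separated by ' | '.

After WHERE (2 rows):
books.kind | books.amt | books.rank | books.price
blue | 7 | 60 | 4
blue | 9 | 2 | 9
After GROUP BY (2 rows):
books.rank | sum_price
60 | 4
2 | 9
After ORDER BY (2 rows):
books.rank | sum_price
2 | 9
60 | 4

== RESULT ==
books.rank | sum_price
2 | 9
60 | 4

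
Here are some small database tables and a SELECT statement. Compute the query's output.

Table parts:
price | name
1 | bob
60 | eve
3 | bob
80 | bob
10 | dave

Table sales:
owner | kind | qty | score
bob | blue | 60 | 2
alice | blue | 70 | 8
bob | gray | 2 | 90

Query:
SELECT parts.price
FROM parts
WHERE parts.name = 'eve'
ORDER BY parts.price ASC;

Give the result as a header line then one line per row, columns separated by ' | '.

After WHERE (1 rows):
parts.price | parts.name
60 | eve
After SELECT (1 rows):
parts.price
60
After ORDER BY (1 rows):
parts.price
60

== RESULT ==
parts.price
60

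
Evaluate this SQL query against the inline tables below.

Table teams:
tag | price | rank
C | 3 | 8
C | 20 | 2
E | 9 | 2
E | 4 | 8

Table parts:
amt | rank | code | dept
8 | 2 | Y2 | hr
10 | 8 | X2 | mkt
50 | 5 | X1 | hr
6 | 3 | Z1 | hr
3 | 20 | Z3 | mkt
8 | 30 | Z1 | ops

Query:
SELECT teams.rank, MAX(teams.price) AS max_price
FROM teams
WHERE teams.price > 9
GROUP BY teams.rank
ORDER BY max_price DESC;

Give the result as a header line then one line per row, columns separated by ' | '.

== RESULT ==
teams.rank | max_price
2 | 20

Derivation:
After WHERE (1 rows):
teams.tag | teams.price | teams.rank
C | 20 | 2
After GROUP BY (1 rows):
teams.rank | max_price
2 | 20
After ORDER BY (1 rows):
teams.rank | max_price
2 | 20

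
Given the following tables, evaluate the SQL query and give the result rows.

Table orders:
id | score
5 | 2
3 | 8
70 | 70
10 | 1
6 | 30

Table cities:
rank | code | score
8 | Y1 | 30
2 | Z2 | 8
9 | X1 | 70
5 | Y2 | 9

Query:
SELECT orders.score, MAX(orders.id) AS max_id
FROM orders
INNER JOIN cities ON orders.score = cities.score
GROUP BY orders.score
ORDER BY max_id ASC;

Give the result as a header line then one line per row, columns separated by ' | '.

== RESULT ==
orders.score | max_id
8 | 3
30 | 6
70 | 70

Derivation:
After JOIN cities (3 rows):
orders.id | orders.score | cities.rank | cities.code | cities.score
3 | 8 | 2 | Z2 | 8
70 | 70 | 9 | X1 | 70
6 | 30 | 8 | Y1 | 30
After GROUP BY (3 rows):
orders.score | max_id
8 | 3
70 | 70
30 | 6
After ORDER BY (3 rows):
orders.score | max_id
8 | 3
30 | 6
70 | 70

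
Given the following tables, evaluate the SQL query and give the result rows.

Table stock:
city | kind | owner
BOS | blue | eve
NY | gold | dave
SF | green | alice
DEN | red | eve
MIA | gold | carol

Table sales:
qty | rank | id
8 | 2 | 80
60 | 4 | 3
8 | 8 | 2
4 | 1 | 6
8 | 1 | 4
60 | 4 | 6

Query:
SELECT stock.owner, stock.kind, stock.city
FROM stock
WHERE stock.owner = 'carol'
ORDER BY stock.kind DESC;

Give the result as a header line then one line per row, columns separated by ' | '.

After WHERE (1 rows):
stock.city | stock.kind | stock.owner
MIA | gold | carol
After SELECT (1 rows):
stock.owner | stock.kind | stock.city
carol | gold | MIA
After ORDER BY (1 rows):
stock.owner | stock.kind | stock.city
carol | gold | MIA

== RESULT ==
stock.owner | stock.kind | stock.city
carol | gold | MIA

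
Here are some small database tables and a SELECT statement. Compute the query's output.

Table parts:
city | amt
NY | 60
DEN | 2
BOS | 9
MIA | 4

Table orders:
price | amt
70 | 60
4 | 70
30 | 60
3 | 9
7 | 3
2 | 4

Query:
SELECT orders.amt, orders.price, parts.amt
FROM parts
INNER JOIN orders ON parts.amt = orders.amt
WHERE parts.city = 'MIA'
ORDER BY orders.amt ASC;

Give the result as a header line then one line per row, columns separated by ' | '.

After JOIN orders (4 rows):
parts.city | parts.amt | orders.price | orders.amt
NY | 60 | 70 | 60
NY | 60 | 30 | 60
BOS | 9 | 3 | 9
MIA | 4 | 2 | 4
After WHERE (1 rows):
parts.city | parts.amt | orders.price | orders.amt
MIA | 4 | 2 | 4
After SELECT (1 rows):
orders.amt | orders.price | parts.amt
4 | 2 | 4
After ORDER BY (1 rows):
orders.amt | orders.price | parts.amt
4 | 2 | 4

== RESULT ==
orders.amt | orders.price | parts.amt
4 | 2 | 4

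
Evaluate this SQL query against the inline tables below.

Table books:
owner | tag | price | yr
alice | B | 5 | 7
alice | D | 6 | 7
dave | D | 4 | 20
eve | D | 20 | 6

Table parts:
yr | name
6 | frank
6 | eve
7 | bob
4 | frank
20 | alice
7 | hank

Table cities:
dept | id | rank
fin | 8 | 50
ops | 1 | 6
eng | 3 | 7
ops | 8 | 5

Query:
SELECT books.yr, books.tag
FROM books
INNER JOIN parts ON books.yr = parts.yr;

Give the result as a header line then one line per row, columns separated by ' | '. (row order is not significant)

After JOIN parts (7 rows):
books.owner | books.tag | books.price | books.yr | parts.yr | parts.name
alice | B | 5 | 7 | 7 | bob
alice | B | 5 | 7 | 7 | hank
alice | D | 6 | 7 | 7 | bob
alice | D | 6 | 7 | 7 | hank
dave | D | 4 | 20 | 20 | alice
eve | D | 20 | 6 | 6 | frank
eve | D | 20 | 6 | 6 | eve
After SELECT (7 rows):
books.yr | books.tag
7 | B
7 | B
7 | D
7 | D
20 | D
6 | D
6 | D

== RESULT ==
books.yr | books.tag
7 | B
7 | B
7 | D
7 | D
20 | D
6 | D
6 | D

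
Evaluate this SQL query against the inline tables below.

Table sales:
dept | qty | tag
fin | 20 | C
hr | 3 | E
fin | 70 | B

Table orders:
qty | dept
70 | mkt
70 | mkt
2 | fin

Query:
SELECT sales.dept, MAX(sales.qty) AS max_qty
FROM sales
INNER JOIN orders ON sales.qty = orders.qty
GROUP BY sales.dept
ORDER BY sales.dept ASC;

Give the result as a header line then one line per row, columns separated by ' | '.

After JOIN orders (2 rows):
sales.dept | sales.qty | sales.tag | orders.qty | orders.dept
fin | 70 | B | 70 | mkt
fin | 70 | B | 70 | mkt
After GROUP BY (1 rows):
sales.dept | max_qty
fin | 70
After ORDER BY (1 rows):
sales.dept | max_qty
fin | 70

== RESULT ==
sales.dept | max_qty
fin | 70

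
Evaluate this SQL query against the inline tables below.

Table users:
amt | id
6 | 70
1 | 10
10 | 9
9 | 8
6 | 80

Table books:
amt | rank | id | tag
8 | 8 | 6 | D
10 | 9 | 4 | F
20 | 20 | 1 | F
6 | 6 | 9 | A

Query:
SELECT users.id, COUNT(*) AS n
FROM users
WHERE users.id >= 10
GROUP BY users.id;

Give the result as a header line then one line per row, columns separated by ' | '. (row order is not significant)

== RESULT ==
users.id | n
70 | 1
10 | 1
80 | 1

Derivation:
After WHERE (3 rows):
users.amt | users.id
6 | 70
1 | 10
6 | 80
After GROUP BY (3 rows):
users.id | n
70 | 1
10 | 1
80 | 1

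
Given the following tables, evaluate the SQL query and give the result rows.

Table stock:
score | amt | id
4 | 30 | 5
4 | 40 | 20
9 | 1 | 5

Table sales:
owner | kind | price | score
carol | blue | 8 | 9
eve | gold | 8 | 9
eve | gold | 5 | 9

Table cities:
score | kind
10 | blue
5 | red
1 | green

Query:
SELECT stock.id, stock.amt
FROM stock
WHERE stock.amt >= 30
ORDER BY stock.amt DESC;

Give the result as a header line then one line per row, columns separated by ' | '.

After WHERE (2 rows):
stock.score | stock.amt | stock.id
4 | 30 | 5
4 | 40 | 20
After SELECT (2 rows):
stock.id | stock.amt
5 | 30
20 | 40
After ORDER BY (2 rows):
stock.id | stock.amt
20 | 40
5 | 30

== RESULT ==
stock.id | stock.amt
20 | 40
5 | 30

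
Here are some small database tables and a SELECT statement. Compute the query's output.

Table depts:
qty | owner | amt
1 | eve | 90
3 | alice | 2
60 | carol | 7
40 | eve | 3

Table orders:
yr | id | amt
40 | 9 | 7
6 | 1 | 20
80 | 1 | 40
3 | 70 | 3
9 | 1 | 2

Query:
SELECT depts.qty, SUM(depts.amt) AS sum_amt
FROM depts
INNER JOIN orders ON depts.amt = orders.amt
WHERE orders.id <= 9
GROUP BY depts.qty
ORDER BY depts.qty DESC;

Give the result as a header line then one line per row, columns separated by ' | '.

After JOIN orders (3 rows):
depts.qty | depts.owner | depts.amt | orders.yr | orders.id | orders.amt
3 | alice | 2 | 9 | 1 | 2
60 | carol | 7 | 40 | 9 | 7
40 | eve | 3 | 3 | 70 | 3
After WHERE (2 rows):
depts.qty | depts.owner | depts.amt | orders.yr | orders.id | orders.amt
3 | alice | 2 | 9 | 1 | 2
60 | carol | 7 | 40 | 9 | 7
After GROUP BY (2 rows):
depts.qty | sum_amt
3 | 2
60 | 7
After ORDER BY (2 rows):
depts.qty | sum_amt
60 | 7
3 | 2

== RESULT ==
depts.qty | sum_amt
60 | 7
3 | 2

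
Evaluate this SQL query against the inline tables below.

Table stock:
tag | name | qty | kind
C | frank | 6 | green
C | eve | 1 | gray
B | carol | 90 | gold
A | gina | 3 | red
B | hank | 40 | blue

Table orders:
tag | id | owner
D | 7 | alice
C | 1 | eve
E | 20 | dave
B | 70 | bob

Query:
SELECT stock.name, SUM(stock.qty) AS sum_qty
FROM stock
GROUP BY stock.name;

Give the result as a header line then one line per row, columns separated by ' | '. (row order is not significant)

After GROUP BY (5 rows):
stock.name | sum_qty
frank | 6
eve | 1
carol | 90
gina | 3
hank | 40

== RESULT ==
stock.name | sum_qty
frank | 6
eve | 1
carol | 90
gina | 3
hank | 40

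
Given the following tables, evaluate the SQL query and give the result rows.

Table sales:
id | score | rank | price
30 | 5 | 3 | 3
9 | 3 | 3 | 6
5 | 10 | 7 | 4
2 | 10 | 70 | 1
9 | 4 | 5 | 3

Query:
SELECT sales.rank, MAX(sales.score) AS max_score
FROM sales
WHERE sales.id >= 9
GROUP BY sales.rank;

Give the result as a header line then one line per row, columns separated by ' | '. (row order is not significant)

After WHERE (3 rows):
sales.id | sales.score | sales.rank | sales.price
30 | 5 | 3 | 3
9 | 3 | 3 | 6
9 | 4 | 5 | 3
After GROUP BY (2 rows):
sales.rank | max_score
3 | 5
5 | 4

== RESULT ==
sales.rank | max_score
3 | 5
5 | 4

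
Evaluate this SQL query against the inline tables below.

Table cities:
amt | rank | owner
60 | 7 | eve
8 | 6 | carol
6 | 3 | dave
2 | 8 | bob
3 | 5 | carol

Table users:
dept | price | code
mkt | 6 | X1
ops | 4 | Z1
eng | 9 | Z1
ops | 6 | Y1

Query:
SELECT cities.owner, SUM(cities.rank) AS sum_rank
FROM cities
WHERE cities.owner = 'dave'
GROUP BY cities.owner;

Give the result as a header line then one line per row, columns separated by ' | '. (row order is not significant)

== RESULT ==
cities.owner | sum_rank
dave | 3

Derivation:
After WHERE (1 rows):
cities.amt | cities.rank | cities.owner
6 | 3 | dave
After GROUP BY (1 rows):
cities.owner | sum_rank
dave | 3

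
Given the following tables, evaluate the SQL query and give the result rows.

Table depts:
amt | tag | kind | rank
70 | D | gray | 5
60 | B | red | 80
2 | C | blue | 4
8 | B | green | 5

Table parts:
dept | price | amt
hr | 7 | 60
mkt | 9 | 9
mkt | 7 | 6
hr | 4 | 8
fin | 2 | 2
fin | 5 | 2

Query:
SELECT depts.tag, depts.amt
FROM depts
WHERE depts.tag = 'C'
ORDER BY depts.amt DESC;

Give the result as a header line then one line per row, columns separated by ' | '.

After WHERE (1 rows):
depts.amt | depts.tag | depts.kind | depts.rank
2 | C | blue | 4
After SELECT (1 rows):
depts.tag | depts.amt
C | 2
After ORDER BY (1 rows):
depts.tag | depts.amt
C | 2

== RESULT ==
depts.tag | depts.amt
C | 2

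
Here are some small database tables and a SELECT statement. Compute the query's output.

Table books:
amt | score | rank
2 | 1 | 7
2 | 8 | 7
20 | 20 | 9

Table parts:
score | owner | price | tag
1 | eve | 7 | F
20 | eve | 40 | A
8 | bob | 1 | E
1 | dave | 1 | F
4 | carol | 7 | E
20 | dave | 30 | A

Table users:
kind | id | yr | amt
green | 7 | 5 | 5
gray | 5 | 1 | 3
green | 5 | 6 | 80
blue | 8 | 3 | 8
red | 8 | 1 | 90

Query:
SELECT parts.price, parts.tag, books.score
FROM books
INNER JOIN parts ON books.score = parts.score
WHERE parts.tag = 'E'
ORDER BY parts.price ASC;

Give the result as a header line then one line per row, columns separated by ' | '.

== RESULT ==
parts.price | parts.tag | books.score
1 | E | 8

Derivation:
After JOIN parts (5 rows):
books.amt | books.score | books.rank | parts.score | parts.owner | parts.price | parts.tag
2 | 1 | 7 | 1 | eve | 7 | F
2 | 1 | 7 | 1 | dave | 1 | F
2 | 8 | 7 | 8 | bob | 1 | E
20 | 20 | 9 | 20 | eve | 40 | A
20 | 20 | 9 | 20 | dave | 30 | A
After WHERE (1 rows):
books.amt | books.score | books.rank | parts.score | parts.owner | parts.price | parts.tag
2 | 8 | 7 | 8 | bob | 1 | E
After SELECT (1 rows):
parts.price | parts.tag | books.score
1 | E | 8
After ORDER BY (1 rows):
parts.price | parts.tag | books.score
1 | E | 8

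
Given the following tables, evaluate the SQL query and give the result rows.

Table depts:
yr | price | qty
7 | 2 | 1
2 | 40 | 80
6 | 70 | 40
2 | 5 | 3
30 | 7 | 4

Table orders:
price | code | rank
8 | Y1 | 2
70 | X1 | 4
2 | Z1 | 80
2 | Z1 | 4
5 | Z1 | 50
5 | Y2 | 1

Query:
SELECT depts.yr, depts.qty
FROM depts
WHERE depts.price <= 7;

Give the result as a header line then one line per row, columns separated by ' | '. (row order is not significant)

After WHERE (3 rows):
depts.yr | depts.price | depts.qty
7 | 2 | 1
2 | 5 | 3
30 | 7 | 4
After SELECT (3 rows):
depts.yr | depts.qty
7 | 1
2 | 3
30 | 4

== RESULT ==
depts.yr | depts.qty
7 | 1
2 | 3
30 | 4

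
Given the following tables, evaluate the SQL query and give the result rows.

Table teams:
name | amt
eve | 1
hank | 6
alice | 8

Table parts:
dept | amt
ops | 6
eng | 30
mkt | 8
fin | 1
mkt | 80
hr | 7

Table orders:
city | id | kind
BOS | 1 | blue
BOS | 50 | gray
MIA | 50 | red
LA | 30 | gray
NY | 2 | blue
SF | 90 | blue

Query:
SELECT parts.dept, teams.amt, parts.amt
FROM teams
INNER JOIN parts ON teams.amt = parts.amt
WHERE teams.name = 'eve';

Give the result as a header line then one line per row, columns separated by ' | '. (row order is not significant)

After JOIN parts (3 rows):
teams.name | teams.amt | parts.dept | parts.amt
eve | 1 | fin | 1
hank | 6 | ops | 6
alice | 8 | mkt | 8
After WHERE (1 rows):
teams.name | teams.amt | parts.dept | parts.amt
eve | 1 | fin | 1
After SELECT (1 rows):
parts.dept | teams.amt | parts.amt
fin | 1 | 1

== RESULT ==
parts.dept | teams.amt | parts.amt
fin | 1 | 1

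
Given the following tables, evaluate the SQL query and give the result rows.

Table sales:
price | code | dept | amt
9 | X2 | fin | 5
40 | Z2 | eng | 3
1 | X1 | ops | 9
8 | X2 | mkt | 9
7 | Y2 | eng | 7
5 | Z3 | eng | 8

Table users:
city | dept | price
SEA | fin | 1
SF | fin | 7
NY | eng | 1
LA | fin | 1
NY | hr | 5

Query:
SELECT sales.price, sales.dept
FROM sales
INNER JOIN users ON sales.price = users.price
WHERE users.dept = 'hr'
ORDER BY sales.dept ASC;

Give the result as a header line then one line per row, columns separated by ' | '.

After JOIN users (5 rows):
sales.price | sales.code | sales.dept | sales.amt | users.city | users.dept | users.price
1 | X1 | ops | 9 | SEA | fin | 1
1 | X1 | ops | 9 | NY | eng | 1
1 | X1 | ops | 9 | LA | fin | 1
7 | Y2 | eng | 7 | SF | fin | 7
5 | Z3 | eng | 8 | NY | hr | 5
After WHERE (1 rows):
sales.price | sales.code | sales.dept | sales.amt | users.city | users.dept | users.price
5 | Z3 | eng | 8 | NY | hr | 5
After SELECT (1 rows):
sales.price | sales.dept
5 | eng
After ORDER BY (1 rows):
sales.price | sales.dept
5 | eng

== RESULT ==
sales.price | sales.dept
5 | eng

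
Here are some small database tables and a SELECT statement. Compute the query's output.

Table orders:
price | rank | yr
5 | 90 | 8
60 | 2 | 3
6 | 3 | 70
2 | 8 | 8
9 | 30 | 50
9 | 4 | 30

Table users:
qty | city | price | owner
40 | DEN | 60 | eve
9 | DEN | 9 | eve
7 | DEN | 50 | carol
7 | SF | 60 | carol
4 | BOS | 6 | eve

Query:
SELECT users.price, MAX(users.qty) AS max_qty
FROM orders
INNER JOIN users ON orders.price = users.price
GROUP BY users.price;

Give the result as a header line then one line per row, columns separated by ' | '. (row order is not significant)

After JOIN users (5 rows):
orders.price | orders.rank | orders.yr | users.qty | users.city | users.price | users.owner
60 | 2 | 3 | 40 | DEN | 60 | eve
60 | 2 | 3 | 7 | SF | 60 | carol
6 | 3 | 70 | 4 | BOS | 6 | eve
9 | 30 | 50 | 9 | DEN | 9 | eve
9 | 4 | 30 | 9 | DEN | 9 | eve
After GROUP BY (3 rows):
users.price | max_qty
60 | 40
6 | 4
9 | 9

== RESULT ==
users.price | max_qty
60 | 40
6 | 4
9 | 9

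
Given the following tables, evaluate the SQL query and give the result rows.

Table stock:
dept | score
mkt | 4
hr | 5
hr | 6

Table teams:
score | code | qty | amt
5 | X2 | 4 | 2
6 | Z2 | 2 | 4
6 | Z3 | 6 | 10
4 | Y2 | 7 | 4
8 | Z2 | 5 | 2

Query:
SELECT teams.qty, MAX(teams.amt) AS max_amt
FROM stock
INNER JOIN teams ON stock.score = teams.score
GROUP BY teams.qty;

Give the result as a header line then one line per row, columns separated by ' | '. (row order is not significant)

== RESULT ==
teams.qty | max_amt
7 | 4
4 | 2
2 | 4
6 | 10

Derivation:
After JOIN teams (4 rows):
stock.dept | stock.score | teams.score | teams.code | teams.qty | teams.amt
mkt | 4 | 4 | Y2 | 7 | 4
hr | 5 | 5 | X2 | 4 | 2
hr | 6 | 6 | Z2 | 2 | 4
hr | 6 | 6 | Z3 | 6 | 10
After GROUP BY (4 rows):
teams.qty | max_amt
7 | 4
4 | 2
2 | 4
6 | 10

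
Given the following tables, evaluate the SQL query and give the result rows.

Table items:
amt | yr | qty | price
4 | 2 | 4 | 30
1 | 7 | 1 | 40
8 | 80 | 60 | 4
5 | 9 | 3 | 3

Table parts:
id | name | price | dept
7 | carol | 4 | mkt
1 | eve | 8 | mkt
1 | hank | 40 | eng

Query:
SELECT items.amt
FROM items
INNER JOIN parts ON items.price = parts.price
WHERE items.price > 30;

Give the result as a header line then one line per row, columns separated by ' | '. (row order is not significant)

After JOIN parts (2 rows):
items.amt | items.yr | items.qty | items.price | parts.id | parts.name | parts.price | parts.dept
1 | 7 | 1 | 40 | 1 | hank | 40 | eng
8 | 80 | 60 | 4 | 7 | carol | 4 | mkt
After WHERE (1 rows):
items.amt | items.yr | items.qty | items.price | parts.id | parts.name | parts.price | parts.dept
1 | 7 | 1 | 40 | 1 | hank | 40 | eng
After SELECT (1 rows):
items.amt
1

== RESULT ==
items.amt
1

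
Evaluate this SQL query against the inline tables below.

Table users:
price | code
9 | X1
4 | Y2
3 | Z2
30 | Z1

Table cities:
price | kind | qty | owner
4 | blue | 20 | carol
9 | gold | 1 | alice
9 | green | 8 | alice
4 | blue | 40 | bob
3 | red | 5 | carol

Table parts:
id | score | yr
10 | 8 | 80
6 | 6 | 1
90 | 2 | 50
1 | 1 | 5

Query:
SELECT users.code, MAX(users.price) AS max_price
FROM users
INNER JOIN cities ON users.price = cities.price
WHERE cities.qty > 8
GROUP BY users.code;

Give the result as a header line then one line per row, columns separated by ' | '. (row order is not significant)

== RESULT ==
users.code | max_price
Y2 | 4

Derivation:
After JOIN cities (5 rows):
users.price | users.code | cities.price | cities.kind | cities.qty | cities.owner
9 | X1 | 9 | gold | 1 | alice
9 | X1 | 9 | green | 8 | alice
4 | Y2 | 4 | blue | 20 | carol
4 | Y2 | 4 | blue | 40 | bob
3 | Z2 | 3 | red | 5 | carol
After WHERE (2 rows):
users.price | users.code | cities.price | cities.kind | cities.qty | cities.owner
4 | Y2 | 4 | blue | 20 | carol
4 | Y2 | 4 | blue | 40 | bob
After GROUP BY (1 rows):
users.code | max_price
Y2 | 4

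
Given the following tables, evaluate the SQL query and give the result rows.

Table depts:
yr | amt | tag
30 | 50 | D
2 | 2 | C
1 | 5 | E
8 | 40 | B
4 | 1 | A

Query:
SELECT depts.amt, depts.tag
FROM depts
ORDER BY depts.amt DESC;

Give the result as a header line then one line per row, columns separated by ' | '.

After SELECT (5 rows):
depts.amt | depts.tag
50 | D
2 | C
5 | E
40 | B
1 | A
After ORDER BY (5 rows):
depts.amt | depts.tag
50 | D
40 | B
5 | E
2 | C
1 | A

== RESULT ==
depts.amt | depts.tag
50 | D
40 | B
5 | E
2 | C
1 | A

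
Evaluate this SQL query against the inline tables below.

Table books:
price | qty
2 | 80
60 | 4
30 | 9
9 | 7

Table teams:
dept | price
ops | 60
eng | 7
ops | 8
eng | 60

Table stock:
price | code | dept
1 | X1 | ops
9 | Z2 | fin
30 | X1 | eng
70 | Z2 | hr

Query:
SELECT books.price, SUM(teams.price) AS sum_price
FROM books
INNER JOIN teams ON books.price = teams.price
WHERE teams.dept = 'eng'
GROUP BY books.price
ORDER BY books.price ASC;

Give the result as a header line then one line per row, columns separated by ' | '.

== RESULT ==
books.price | sum_price
60 | 60

Derivation:
After JOIN teams (2 rows):
books.price | books.qty | teams.dept | teams.price
60 | 4 | ops | 60
60 | 4 | eng | 60
After WHERE (1 rows):
books.price | books.qty | teams.dept | teams.price
60 | 4 | eng | 60
After GROUP BY (1 rows):
books.price | sum_price
60 | 60
After ORDER BY (1 rows):
books.price | sum_price
60 | 60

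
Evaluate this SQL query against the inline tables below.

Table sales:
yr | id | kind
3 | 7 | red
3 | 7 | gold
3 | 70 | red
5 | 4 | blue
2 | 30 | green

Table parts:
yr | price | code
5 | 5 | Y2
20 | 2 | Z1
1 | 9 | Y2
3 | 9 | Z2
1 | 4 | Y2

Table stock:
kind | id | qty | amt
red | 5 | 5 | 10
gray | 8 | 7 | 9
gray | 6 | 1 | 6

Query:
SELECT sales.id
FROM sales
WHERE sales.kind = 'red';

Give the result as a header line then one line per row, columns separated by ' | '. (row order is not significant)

== RESULT ==
sales.id
7
70

Derivation:
After WHERE (2 rows):
sales.yr | sales.id | sales.kind
3 | 7 | red
3 | 70 | red
After SELECT (2 rows):
sales.id
7
70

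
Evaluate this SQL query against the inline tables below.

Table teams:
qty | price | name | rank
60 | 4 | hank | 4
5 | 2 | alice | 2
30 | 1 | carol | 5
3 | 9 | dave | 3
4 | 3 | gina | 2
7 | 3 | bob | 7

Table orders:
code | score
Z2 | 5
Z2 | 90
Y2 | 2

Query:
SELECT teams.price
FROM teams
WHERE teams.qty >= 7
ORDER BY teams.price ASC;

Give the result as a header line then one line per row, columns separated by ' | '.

After WHERE (3 rows):
teams.qty | teams.price | teams.name | teams.rank
60 | 4 | hank | 4
30 | 1 | carol | 5
7 | 3 | bob | 7
After SELECT (3 rows):
teams.price
4
1
3
After ORDER BY (3 rows):
teams.price
1
3
4

== RESULT ==
teams.price
1
3
4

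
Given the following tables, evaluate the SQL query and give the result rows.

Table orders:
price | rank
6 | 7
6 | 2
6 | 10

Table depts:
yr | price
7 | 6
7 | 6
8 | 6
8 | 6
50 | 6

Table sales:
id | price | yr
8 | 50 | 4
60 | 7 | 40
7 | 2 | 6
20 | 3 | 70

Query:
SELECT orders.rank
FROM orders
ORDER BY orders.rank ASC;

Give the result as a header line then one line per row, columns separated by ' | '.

After SELECT (3 rows):
orders.rank
7
2
10
After ORDER BY (3 rows):
orders.rank
2
7
10

== RESULT ==
orders.rank
2
7
10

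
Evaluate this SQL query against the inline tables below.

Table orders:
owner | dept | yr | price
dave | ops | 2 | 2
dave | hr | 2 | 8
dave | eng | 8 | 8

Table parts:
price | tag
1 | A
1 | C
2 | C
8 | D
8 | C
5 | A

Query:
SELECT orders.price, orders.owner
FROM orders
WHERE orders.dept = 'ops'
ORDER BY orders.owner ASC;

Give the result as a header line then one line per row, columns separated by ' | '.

After WHERE (1 rows):
orders.owner | orders.dept | orders.yr | orders.price
dave | ops | 2 | 2
After SELECT (1 rows):
orders.price | orders.owner
2 | dave
After ORDER BY (1 rows):
orders.price | orders.owner
2 | dave

== RESULT ==
orders.price | orders.owner
2 | dave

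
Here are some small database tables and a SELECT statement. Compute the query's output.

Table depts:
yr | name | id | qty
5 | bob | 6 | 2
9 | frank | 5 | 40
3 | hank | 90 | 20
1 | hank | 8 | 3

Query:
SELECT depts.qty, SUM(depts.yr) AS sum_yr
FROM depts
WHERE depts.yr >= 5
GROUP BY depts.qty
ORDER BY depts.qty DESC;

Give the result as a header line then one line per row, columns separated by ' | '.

After WHERE (2 rows):
depts.yr | depts.name | depts.id | depts.qty
5 | bob | 6 | 2
9 | frank | 5 | 40
After GROUP BY (2 rows):
depts.qty | sum_yr
2 | 5
40 | 9
After ORDER BY (2 rows):
depts.qty | sum_yr
40 | 9
2 | 5

== RESULT ==
depts.qty | sum_yr
40 | 9
2 | 5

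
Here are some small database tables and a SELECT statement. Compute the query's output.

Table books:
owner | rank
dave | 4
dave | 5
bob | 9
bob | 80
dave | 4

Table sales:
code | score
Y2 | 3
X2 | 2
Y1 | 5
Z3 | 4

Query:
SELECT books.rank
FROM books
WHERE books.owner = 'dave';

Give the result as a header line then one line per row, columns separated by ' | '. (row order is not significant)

After WHERE (3 rows):
books.owner | books.rank
dave | 4
dave | 5
dave | 4
After SELECT (3 rows):
books.rank
4
5
4

== RESULT ==
books.rank
4
5
4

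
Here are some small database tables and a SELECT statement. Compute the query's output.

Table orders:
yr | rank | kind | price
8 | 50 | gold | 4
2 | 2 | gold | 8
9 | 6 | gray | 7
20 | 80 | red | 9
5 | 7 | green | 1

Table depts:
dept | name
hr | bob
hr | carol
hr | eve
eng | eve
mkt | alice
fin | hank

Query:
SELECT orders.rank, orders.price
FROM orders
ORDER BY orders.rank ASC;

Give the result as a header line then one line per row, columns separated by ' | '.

== RESULT ==
orders.rank | orders.price
2 | 8
6 | 7
7 | 1
50 | 4
80 | 9

Derivation:
After SELECT (5 rows):
orders.rank | orders.price
50 | 4
2 | 8
6 | 7
80 | 9
7 | 1
After ORDER BY (5 rows):
orders.rank | orders.price
2 | 8
6 | 7
7 | 1
50 | 4
80 | 9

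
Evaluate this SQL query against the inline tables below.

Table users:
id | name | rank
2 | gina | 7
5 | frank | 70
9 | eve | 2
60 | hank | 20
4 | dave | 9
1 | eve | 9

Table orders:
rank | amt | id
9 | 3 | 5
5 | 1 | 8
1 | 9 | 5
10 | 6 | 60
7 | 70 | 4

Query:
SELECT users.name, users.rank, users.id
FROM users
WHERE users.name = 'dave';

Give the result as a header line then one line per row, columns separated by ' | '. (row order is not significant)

== RESULT ==
users.name | users.rank | users.id
dave | 9 | 4

Derivation:
After WHERE (1 rows):
users.id | users.name | users.rank
4 | dave | 9
After SELECT (1 rows):
users.name | users.rank | users.id
dave | 9 | 4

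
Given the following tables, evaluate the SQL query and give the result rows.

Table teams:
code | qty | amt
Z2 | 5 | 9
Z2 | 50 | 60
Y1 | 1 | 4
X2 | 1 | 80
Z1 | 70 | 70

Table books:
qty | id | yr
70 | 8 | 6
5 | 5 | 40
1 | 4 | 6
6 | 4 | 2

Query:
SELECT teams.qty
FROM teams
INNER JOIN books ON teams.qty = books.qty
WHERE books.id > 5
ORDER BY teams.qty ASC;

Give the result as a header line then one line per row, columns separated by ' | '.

After JOIN books (4 rows):
teams.code | teams.qty | teams.amt | books.qty | books.id | books.yr
Z2 | 5 | 9 | 5 | 5 | 40
Y1 | 1 | 4 | 1 | 4 | 6
X2 | 1 | 80 | 1 | 4 | 6
Z1 | 70 | 70 | 70 | 8 | 6
After WHERE (1 rows):
teams.code | teams.qty | teams.amt | books.qty | books.id | books.yr
Z1 | 70 | 70 | 70 | 8 | 6
After SELECT (1 rows):
teams.qty
70
After ORDER BY (1 rows):
teams.qty
70

== RESULT ==
teams.qty
70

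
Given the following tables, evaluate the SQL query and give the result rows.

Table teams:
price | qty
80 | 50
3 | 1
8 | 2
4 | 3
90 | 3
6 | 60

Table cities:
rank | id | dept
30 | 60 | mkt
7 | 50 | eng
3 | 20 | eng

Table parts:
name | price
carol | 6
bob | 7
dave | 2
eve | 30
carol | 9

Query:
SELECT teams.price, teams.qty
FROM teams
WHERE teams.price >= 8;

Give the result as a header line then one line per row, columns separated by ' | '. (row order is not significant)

== RESULT ==
teams.price | teams.qty
80 | 50
8 | 2
90 | 3

Derivation:
After WHERE (3 rows):
teams.price | teams.qty
80 | 50
8 | 2
90 | 3
After SELECT (3 rows):
teams.price | teams.qty
80 | 50
8 | 2
90 | 3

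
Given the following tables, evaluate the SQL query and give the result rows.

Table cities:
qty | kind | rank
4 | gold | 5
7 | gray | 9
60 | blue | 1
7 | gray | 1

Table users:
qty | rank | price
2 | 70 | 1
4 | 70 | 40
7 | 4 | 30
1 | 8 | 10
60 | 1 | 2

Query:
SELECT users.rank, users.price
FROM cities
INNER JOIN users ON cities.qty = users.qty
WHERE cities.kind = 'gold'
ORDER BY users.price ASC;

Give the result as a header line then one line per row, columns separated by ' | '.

== RESULT ==
users.rank | users.price
70 | 40

Derivation:
After JOIN users (4 rows):
cities.qty | cities.kind | cities.rank | users.qty | users.rank | users.price
4 | gold | 5 | 4 | 70 | 40
7 | gray | 9 | 7 | 4 | 30
60 | blue | 1 | 60 | 1 | 2
7 | gray | 1 | 7 | 4 | 30
After WHERE (1 rows):
cities.qty | cities.kind | cities.rank | users.qty | users.rank | users.price
4 | gold | 5 | 4 | 70 | 40
After SELECT (1 rows):
users.rank | users.price
70 | 40
After ORDER BY (1 rows):
users.rank | users.price
70 | 40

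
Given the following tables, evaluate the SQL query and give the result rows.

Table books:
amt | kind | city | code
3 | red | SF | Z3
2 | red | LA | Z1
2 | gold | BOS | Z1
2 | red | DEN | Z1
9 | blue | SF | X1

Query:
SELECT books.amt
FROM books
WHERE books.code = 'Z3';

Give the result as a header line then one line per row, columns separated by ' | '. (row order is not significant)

After WHERE (1 rows):
books.amt | books.kind | books.city | books.code
3 | red | SF | Z3
After SELECT (1 rows):
books.amt
3

== RESULT ==
books.amt
3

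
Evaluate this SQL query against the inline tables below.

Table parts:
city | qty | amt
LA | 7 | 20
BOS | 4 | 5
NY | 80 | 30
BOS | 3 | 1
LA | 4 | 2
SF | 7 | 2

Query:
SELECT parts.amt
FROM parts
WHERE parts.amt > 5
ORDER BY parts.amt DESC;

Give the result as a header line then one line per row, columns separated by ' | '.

== RESULT ==
parts.amt
30
20

Derivation:
After WHERE (2 rows):
parts.city | parts.qty | parts.amt
LA | 7 | 20
NY | 80 | 30
After SELECT (2 rows):
parts.amt
20
30
After ORDER BY (2 rows):
parts.amt
30
20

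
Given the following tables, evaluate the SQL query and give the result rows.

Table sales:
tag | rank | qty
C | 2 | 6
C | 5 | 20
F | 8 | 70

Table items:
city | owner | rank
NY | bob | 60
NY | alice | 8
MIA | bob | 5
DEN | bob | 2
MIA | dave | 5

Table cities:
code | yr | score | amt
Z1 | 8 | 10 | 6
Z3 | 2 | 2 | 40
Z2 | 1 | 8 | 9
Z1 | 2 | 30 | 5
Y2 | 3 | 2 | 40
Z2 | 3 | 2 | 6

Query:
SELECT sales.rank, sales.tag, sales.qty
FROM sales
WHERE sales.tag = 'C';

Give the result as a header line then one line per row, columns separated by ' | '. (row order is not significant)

== RESULT ==
sales.rank | sales.tag | sales.qty
2 | C | 6
5 | C | 20

Derivation:
After WHERE (2 rows):
sales.tag | sales.rank | sales.qty
C | 2 | 6
C | 5 | 20
After SELECT (2 rows):
sales.rank | sales.tag | sales.qty
2 | C | 6
5 | C | 20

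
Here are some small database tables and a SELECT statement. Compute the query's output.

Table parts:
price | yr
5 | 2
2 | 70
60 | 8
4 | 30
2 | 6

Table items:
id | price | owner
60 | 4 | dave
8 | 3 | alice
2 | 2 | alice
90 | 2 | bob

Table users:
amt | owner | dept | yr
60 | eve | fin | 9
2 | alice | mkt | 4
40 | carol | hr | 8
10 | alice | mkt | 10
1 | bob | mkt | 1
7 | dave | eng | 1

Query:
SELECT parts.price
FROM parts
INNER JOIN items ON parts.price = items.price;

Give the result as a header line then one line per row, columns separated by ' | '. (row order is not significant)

== RESULT ==
parts.price
2
2
4
2
2

Derivation:
After JOIN items (5 rows):
parts.price | parts.yr | items.id | items.price | items.owner
2 | 70 | 2 | 2 | alice
2 | 70 | 90 | 2 | bob
4 | 30 | 60 | 4 | dave
2 | 6 | 2 | 2 | alice
2 | 6 | 90 | 2 | bob
After SELECT (5 rows):
parts.price
2
2
4
2
2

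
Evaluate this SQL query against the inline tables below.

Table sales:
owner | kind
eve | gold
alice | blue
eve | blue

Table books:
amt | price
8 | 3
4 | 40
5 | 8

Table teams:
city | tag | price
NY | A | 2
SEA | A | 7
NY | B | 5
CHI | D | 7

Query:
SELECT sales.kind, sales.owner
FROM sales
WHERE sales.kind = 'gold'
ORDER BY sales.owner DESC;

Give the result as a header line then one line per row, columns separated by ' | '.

After WHERE (1 rows):
sales.owner | sales.kind
eve | gold
After SELECT (1 rows):
sales.kind | sales.owner
gold | eve
After ORDER BY (1 rows):
sales.kind | sales.owner
gold | eve

== RESULT ==
sales.kind | sales.owner
gold | eve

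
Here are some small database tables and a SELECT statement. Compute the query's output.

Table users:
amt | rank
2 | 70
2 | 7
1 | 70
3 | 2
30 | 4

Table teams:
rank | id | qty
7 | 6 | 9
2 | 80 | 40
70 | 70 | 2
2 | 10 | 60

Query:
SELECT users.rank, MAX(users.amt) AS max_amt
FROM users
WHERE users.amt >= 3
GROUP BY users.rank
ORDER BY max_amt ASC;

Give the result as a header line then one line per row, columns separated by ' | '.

After WHERE (2 rows):
users.amt | users.rank
3 | 2
30 | 4
After GROUP BY (2 rows):
users.rank | max_amt
2 | 3
4 | 30
After ORDER BY (2 rows):
users.rank | max_amt
2 | 3
4 | 30

== RESULT ==
users.rank | max_amt
2 | 3
4 | 30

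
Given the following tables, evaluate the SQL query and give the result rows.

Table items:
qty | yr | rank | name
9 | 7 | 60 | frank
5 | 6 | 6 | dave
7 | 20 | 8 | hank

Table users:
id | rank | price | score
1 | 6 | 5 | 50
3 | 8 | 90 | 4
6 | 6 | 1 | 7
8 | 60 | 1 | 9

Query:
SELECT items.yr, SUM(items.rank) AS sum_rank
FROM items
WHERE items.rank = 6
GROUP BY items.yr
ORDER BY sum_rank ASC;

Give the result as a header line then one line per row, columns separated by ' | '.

== RESULT ==
items.yr | sum_rank
6 | 6

Derivation:
After WHERE (1 rows):
items.qty | items.yr | items.rank | items.name
5 | 6 | 6 | dave
After GROUP BY (1 rows):
items.yr | sum_rank
6 | 6
After ORDER BY (1 rows):
items.yr | sum_rank
6 | 6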